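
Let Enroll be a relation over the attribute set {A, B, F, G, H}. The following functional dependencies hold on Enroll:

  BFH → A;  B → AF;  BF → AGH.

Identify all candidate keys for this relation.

Attribute B never appears on the right-hand side of any dependency, so B must belong to every candidate key.
{B}⁺ = {A, B, F, G, H}, which is all of the schema, so {B} is the only candidate key.

{B}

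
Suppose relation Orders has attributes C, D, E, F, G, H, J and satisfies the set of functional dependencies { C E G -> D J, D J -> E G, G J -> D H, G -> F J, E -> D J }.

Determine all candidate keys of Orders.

CE; CG; CDJ

Attribute C never appears on the right-hand side of any dependency, so C must belong to every candidate key.
{C}⁺ = {C}, which is not all of the schema, so we must add further attributes.
{C, E}⁺: E→DJ adds D, J; DJ→EG adds G; GJ→DH adds H; G→FJ adds F → {C, D, E, F, G, H, J}. Minimal: {E}⁺ = {D, E, F, G, H, J}; {C}⁺ = {C} — none reach the full schema.
{C, G}⁺: G→FJ adds F, J; GJ→DH adds D, H; DJ→EG adds E → {C, D, E, F, G, H, J}. Minimal: {G}⁺ = {D, E, F, G, H, J}; {C}⁺ = {C} — none reach the full schema.
{C, D, J}⁺: DJ→EG adds E, G; GJ→DH adds H; G→FJ adds F → {C, D, E, F, G, H, J}. Minimal: {D, J}⁺ = {D, E, F, G, H, J}; {C, J}⁺ = {C, J}; {C, D}⁺ = {C, D} — none reach the full schema.
Any other superkey contains one of these as a subset, so there are no further candidate keys.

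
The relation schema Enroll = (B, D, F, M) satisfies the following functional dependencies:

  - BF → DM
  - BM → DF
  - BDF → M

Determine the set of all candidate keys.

Attribute B never appears on the right-hand side of any dependency, so B must belong to every candidate key.
{B}⁺ = {B}, which is not all of the schema, so we must add further attributes.
{B, F}⁺: BF→DM adds D, M → {B, D, F, M}. Minimal: {F}⁺ = {F}; {B}⁺ = {B} — none reach the full schema.
{B, M}⁺: BM→DF adds D, F → {B, D, F, M}. Minimal: {M}⁺ = {M}; {B}⁺ = {B} — none reach the full schema.

{B, F}; {B, M}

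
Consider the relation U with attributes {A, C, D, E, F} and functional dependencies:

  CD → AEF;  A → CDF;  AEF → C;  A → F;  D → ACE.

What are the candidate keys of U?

{A}⁺: A→CDF adds C, D, F; D→ACE adds E → {A, C, D, E, F}.
{D}⁺: D→ACE adds A, C, E; CD→AEF adds F → {A, C, D, E, F}.
Any other superkey contains one of these as a subset, so there are no further candidate keys.

A, D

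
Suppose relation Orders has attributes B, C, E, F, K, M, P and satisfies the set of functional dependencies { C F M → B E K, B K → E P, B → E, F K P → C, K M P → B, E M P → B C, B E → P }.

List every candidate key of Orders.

{B, F, M}⁺: B→E adds E; BE→P adds P; EMP→BC adds C; CFM→BEK adds K → {B, C, E, F, K, M, P}. Minimal: {F, M}⁺ = {F, M}; {B, M}⁺ = {B, C, E, M, P}; {B, F}⁺ = {B, E, F, P} — none reach the full schema.
{C, F, M}⁺: CFM→BEK adds B, E, K; BK→EP adds P → {B, C, E, F, K, M, P}. Minimal: {F, M}⁺ = {F, M}; {C, M}⁺ = {C, M}; {C, F}⁺ = {C, F} — none reach the full schema.
{E, F, M, P}⁺: EMP→BC adds B, C; CFM→BEK adds K → {B, C, E, F, K, M, P}. Minimal: {F, M, P}⁺ = {F, M, P}; {E, M, P}⁺ = {B, C, E, M, P}; {E, F, P}⁺ = {E, F, P}; … — none reach the full schema.
{F, K, M, P}⁺: FKP→C adds C; KMP→B adds B; CFM→BEK adds E → {B, C, E, F, K, M, P}. Minimal: {K, M, P}⁺ = {B, C, E, K, M, P}; {F, M, P}⁺ = {F, M, P}; {F, K, P}⁺ = {C, F, K, P}; … — none reach the full schema.

BFM; CFM; EFMP; FKMP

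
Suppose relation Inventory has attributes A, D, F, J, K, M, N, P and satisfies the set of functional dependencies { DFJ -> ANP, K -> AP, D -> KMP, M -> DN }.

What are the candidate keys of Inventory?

Attributes F, J never appear on any right-hand side, so every candidate key must contain {F, J}.
{F, J}⁺ = {F, J}, which is not all of the schema, so we must add further attributes.
{D, F, J}⁺: DFJ→ANP adds A, N, P; D→KMP adds K, M → {A, D, F, J, K, M, N, P}.
{F, J, M}⁺: M→DN adds D, N; DFJ→ANP adds A, P; D→KMP adds K → {A, D, F, J, K, M, N, P}.

(D, F, J); (F, J, M)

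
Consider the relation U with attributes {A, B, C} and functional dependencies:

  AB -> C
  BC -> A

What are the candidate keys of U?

Attribute B never appears on the right-hand side of any dependency, so B must belong to every candidate key.
{B}⁺ = {B}, which is not all of the schema, so we must add further attributes.
{A, B}⁺: AB→C adds C → {A, B, C}. Minimal: {B}⁺ = {B}; {A}⁺ = {A} — none reach the full schema.
{B, C}⁺: BC→A adds A → {A, B, C}. Minimal: {C}⁺ = {C}; {B}⁺ = {B} — none reach the full schema.

(A, B), (B, C)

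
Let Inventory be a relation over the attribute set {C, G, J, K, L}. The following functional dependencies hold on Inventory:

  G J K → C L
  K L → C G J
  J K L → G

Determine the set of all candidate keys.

{K, L}, {G, J, K}

Attribute K never appears on the right-hand side of any dependency, so K must belong to every candidate key.
{K}⁺ = {K}, which is not all of the schema, so we must add further attributes.
{K, L}⁺: KL→CGJ adds C, G, J → {C, G, J, K, L}. Minimal: {L}⁺ = {L}; {K}⁺ = {K} — none reach the full schema.
{G, J, K}⁺: GJK→CL adds C, L → {C, G, J, K, L}. Minimal: {J, K}⁺ = {J, K}; {G, K}⁺ = {G, K}; {G, J}⁺ = {G, J} — none reach the full schema.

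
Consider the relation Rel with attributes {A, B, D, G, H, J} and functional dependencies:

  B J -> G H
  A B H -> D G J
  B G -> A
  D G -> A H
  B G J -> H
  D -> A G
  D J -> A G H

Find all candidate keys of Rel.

(B, D), (B, J), (A, B, H), (B, G, H)

Attribute B never appears on the right-hand side of any dependency, so B must belong to every candidate key.
{B}⁺ = {B}, which is not all of the schema, so we must add further attributes.
{B, D}⁺: D→AG adds A, G; DG→AH adds H; ABH→DGJ adds J → {A, B, D, G, H, J}.
{B, J}⁺: BJ→GH adds G, H; BG→A adds A; ABH→DGJ adds D → {A, B, D, G, H, J}.
{A, B, H}⁺: ABH→DGJ adds D, G, J → {A, B, D, G, H, J}.
{B, G, H}⁺: BG→A adds A; ABH→DGJ adds D, J → {A, B, D, G, H, J}.
Any other superkey contains one of these as a subset, so there are no further candidate keys.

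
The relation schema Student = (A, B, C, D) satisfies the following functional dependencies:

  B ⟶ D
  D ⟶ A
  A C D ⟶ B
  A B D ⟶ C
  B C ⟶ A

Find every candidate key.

{B}⁺: B→D adds D; D→A adds A; ABD→C adds C → {A, B, C, D}.
{C, D}⁺: D→A adds A; ACD→B adds B → {A, B, C, D}. Minimal: {D}⁺ = {A, D}; {C}⁺ = {C} — none reach the full schema.

B, CD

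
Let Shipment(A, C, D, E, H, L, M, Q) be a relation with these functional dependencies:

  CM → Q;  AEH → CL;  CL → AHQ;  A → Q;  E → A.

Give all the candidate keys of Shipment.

DEHM, CDELM

Attributes D, E, M never appear on any right-hand side, so every candidate key must contain {D, E, M}.
{D, E, M}⁺ = {A, D, E, M, Q}, which is not all of the schema, so we must add further attributes.
{D, E, H, M}⁺: E→A adds A; AEH→CL adds C, L; CL→AHQ adds Q → {A, C, D, E, H, L, M, Q}.
{C, D, E, L, M}⁺: CM→Q adds Q; CL→AHQ adds A, H → {A, C, D, E, H, L, M, Q}.
Any other superkey contains one of these as a subset, so there are no further candidate keys.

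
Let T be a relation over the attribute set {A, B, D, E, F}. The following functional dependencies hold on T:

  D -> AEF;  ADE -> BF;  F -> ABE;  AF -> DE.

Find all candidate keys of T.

{D}, {F}

{D}⁺: D→AEF adds A, E, F; ADE→BF adds B → {A, B, D, E, F}.
{F}⁺: F→ABE adds A, B, E; AF→DE adds D → {A, B, D, E, F}.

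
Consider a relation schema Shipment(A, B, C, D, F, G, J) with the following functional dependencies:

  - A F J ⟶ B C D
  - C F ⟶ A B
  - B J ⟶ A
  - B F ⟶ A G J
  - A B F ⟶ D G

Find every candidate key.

Attribute F never appears on the right-hand side of any dependency, so F must belong to every candidate key.
{F}⁺ = {F}, which is not all of the schema, so we must add further attributes.
{B, F}⁺: BF→AGJ adds A, G, J; ABF→DG adds D; AFJ→BCD adds C → {A, B, C, D, F, G, J}. Minimal: {F}⁺ = {F}; {B}⁺ = {B} — none reach the full schema.
{C, F}⁺: CF→AB adds A, B; BF→AGJ adds G, J; ABF→DG adds D → {A, B, C, D, F, G, J}. Minimal: {F}⁺ = {F}; {C}⁺ = {C} — none reach the full schema.
{A, F, J}⁺: AFJ→BCD adds B, C, D; BF→AGJ adds G → {A, B, C, D, F, G, J}. Minimal: {F, J}⁺ = {F, J}; {A, J}⁺ = {A, J}; {A, F}⁺ = {A, F} — none reach the full schema.
Any other superkey contains one of these as a subset, so there are no further candidate keys.

BF, CF, AFJ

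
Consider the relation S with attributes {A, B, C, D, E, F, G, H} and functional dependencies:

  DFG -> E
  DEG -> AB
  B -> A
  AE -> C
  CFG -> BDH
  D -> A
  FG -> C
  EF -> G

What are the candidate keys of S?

{E, F}⁺: EF→G adds G; FG→C adds C; CFG→BDH adds B, D, H; D→A adds A → {A, B, C, D, E, F, G, H}. Minimal: {F}⁺ = {F}; {E}⁺ = {E} — none reach the full schema.
{F, G}⁺: FG→C adds C; CFG→BDH adds B, D, H; D→A adds A; DFG→E adds E → {A, B, C, D, E, F, G, H}. Minimal: {G}⁺ = {G}; {F}⁺ = {F} — none reach the full schema.
Any other superkey contains one of these as a subset, so there are no further candidate keys.

EF; FG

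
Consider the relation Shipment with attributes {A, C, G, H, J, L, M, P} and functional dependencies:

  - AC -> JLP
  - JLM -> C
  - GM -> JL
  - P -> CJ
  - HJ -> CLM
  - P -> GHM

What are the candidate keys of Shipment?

{A, C}, {A, P}, {A, G, M}, {A, H, J}, {A, J, L, M}

Attribute A never appears on the right-hand side of any dependency, so A must belong to every candidate key.
{A}⁺ = {A}, which is not all of the schema, so we must add further attributes.
{A, C}⁺: AC→JLP adds J, L, P; P→GHM adds G, H, M → {A, C, G, H, J, L, M, P}.
{A, P}⁺: P→CJ adds C, J; P→GHM adds G, H, M; AC→JLP adds L → {A, C, G, H, J, L, M, P}.
{A, G, M}⁺: GM→JL adds J, L; JLM→C adds C; AC→JLP adds P; P→GHM adds H → {A, C, G, H, J, L, M, P}.
{A, H, J}⁺: HJ→CLM adds C, L, M; AC→JLP adds P; P→GHM adds G → {A, C, G, H, J, L, M, P}.
{A, J, L, M}⁺: JLM→C adds C; AC→JLP adds P; P→GHM adds G, H → {A, C, G, H, J, L, M, P}.
Any other superkey contains one of these as a subset, so there are no further candidate keys.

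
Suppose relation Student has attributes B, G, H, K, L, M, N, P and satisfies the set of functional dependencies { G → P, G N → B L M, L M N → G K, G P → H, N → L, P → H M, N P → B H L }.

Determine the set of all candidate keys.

Attribute N never appears on the right-hand side of any dependency, so N must belong to every candidate key.
{N}⁺ = {L, N}, which is not all of the schema, so we must add further attributes.
{G, N}⁺: G→P adds P; GN→BLM adds B, L, M; LMN→GK adds K; GP→H adds H → {B, G, H, K, L, M, N, P}. Minimal: {N}⁺ = {L, N}; {G}⁺ = {G, H, M, P} — none reach the full schema.
{M, N}⁺: N→L adds L; LMN→GK adds G, K; G→P adds P; GN→BLM adds B; GP→H adds H → {B, G, H, K, L, M, N, P}. Minimal: {N}⁺ = {L, N}; {M}⁺ = {M} — none reach the full schema.
{N, P}⁺: N→L adds L; P→HM adds H, M; NP→BHL adds B; LMN→GK adds G, K → {B, G, H, K, L, M, N, P}. Minimal: {P}⁺ = {H, M, P}; {N}⁺ = {L, N} — none reach the full schema.
Any other superkey contains one of these as a subset, so there are no further candidate keys.

{G, N}; {M, N}; {N, P}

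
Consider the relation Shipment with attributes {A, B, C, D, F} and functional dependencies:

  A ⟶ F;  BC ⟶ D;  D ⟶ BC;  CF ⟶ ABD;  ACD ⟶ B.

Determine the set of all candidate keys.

{A, C}⁺: A→F adds F; CF→ABD adds B, D → {A, B, C, D, F}.
{A, D}⁺: A→F adds F; D→BC adds B, C → {A, B, C, D, F}.
{C, F}⁺: CF→ABD adds A, B, D → {A, B, C, D, F}.
{D, F}⁺: D→BC adds B, C; CF→ABD adds A → {A, B, C, D, F}.

{A, C}, {A, D}, {C, F}, {D, F}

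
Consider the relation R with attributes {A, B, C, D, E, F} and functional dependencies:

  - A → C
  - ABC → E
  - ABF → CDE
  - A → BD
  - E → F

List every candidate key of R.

{A}

{A}⁺: A→C adds C; A→BD adds B, D; ABC→E adds E; E→F adds F → {A, B, C, D, E, F}.
No other minimal superkey exists.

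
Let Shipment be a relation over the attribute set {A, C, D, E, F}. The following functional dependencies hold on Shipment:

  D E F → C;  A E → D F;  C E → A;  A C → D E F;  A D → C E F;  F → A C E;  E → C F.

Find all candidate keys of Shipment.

{E}⁺: E→CF adds C, F; CE→A adds A; AC→DEF adds D → {A, C, D, E, F}.
{F}⁺: F→ACE adds A, C, E; AE→DF adds D → {A, C, D, E, F}.
{A, C}⁺: AC→DEF adds D, E, F → {A, C, D, E, F}. Minimal: {C}⁺ = {C}; {A}⁺ = {A} — none reach the full schema.
{A, D}⁺: AD→CEF adds C, E, F → {A, C, D, E, F}. Minimal: {D}⁺ = {D}; {A}⁺ = {A} — none reach the full schema.

(E); (F); (A, C); (A, D)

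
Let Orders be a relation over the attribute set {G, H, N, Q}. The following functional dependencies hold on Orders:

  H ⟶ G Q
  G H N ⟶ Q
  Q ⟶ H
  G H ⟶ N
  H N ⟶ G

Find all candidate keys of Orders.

H, Q

{H}⁺: H→GQ adds G, Q; GH→N adds N → {G, H, N, Q}.
{Q}⁺: Q→H adds H; H→GQ adds G; GH→N adds N → {G, H, N, Q}.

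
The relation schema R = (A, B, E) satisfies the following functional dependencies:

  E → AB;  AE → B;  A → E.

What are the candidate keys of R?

{A}⁺: A→E adds E; E→AB adds B → {A, B, E}.
{E}⁺: E→AB adds A, B → {A, B, E}.

(A), (E)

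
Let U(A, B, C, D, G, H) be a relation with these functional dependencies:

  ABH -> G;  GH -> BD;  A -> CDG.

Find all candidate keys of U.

{A, H}

Attributes A, H never appear on any right-hand side, so every candidate key must contain {A, H}.
{A, H}⁺ = {A, B, C, D, G, H}, which is all of the schema, so {A, H} is the only candidate key.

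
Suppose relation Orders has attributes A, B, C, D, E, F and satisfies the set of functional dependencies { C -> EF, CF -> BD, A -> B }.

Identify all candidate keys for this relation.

{A, C}

Attributes A, C never appear on any right-hand side, so every candidate key must contain {A, C}.
{A, C}⁺ = {A, B, C, D, E, F}, which is all of the schema, so {A, C} is the only candidate key.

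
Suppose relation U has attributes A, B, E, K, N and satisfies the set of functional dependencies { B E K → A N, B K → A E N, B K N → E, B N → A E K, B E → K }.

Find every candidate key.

Attribute B never appears on the right-hand side of any dependency, so B must belong to every candidate key.
{B}⁺ = {B}, which is not all of the schema, so we must add further attributes.
{B, E}⁺: BE→K adds K; BEK→AN adds A, N → {A, B, E, K, N}. Minimal: {E}⁺ = {E}; {B}⁺ = {B} — none reach the full schema.
{B, K}⁺: BK→AEN adds A, E, N → {A, B, E, K, N}. Minimal: {K}⁺ = {K}; {B}⁺ = {B} — none reach the full schema.
{B, N}⁺: BN→AEK adds A, E, K → {A, B, E, K, N}. Minimal: {N}⁺ = {N}; {B}⁺ = {B} — none reach the full schema.

BE, BK, BN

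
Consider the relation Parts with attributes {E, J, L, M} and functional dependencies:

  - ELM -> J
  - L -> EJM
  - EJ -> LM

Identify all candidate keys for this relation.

(L); (E, J)

{L}⁺: L→EJM adds E, J, M → {E, J, L, M}.
{E, J}⁺: EJ→LM adds L, M → {E, J, L, M}.
Any other superkey contains one of these as a subset, so there are no further candidate keys.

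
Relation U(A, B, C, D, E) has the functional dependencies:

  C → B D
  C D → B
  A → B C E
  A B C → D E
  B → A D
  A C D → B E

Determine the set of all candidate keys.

{A}⁺: A→BCE adds B, C, E; ABC→DE adds D → {A, B, C, D, E}.
{B}⁺: B→AD adds A, D; A→BCE adds C, E → {A, B, C, D, E}.
{C}⁺: C→BD adds B, D; B→AD adds A; ACD→BE adds E → {A, B, C, D, E}.

(A), (B), (C)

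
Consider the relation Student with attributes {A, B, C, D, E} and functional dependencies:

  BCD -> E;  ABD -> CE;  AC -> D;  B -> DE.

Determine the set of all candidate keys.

{A, B}

Attributes A, B never appear on any right-hand side, so every candidate key must contain {A, B}.
{A, B}⁺ = {A, B, C, D, E}, which is all of the schema, so {A, B} is the only candidate key.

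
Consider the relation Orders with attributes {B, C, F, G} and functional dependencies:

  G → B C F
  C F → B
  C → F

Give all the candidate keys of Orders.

G

Attribute G never appears on the right-hand side of any dependency, so G must belong to every candidate key.
{G}⁺ = {B, C, F, G}, which is all of the schema, so {G} is the only candidate key.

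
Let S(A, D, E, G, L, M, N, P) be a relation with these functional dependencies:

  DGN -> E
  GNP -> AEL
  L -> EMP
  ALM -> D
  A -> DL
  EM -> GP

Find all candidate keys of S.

AN, LN, EMN, GNP, DGMN

{A, N}⁺: A→DL adds D, L; L→EMP adds E, M, P; EM→GP adds G → {A, D, E, G, L, M, N, P}. Minimal: {N}⁺ = {N}; {A}⁺ = {A, D, E, G, L, M, P} — none reach the full schema.
{L, N}⁺: L→EMP adds E, M, P; EM→GP adds G; GNP→AEL adds A; ALM→D adds D → {A, D, E, G, L, M, N, P}. Minimal: {N}⁺ = {N}; {L}⁺ = {E, G, L, M, P} — none reach the full schema.
{E, M, N}⁺: EM→GP adds G, P; GNP→AEL adds A, L; ALM→D adds D → {A, D, E, G, L, M, N, P}. Minimal: {M, N}⁺ = {M, N}; {E, N}⁺ = {E, N}; {E, M}⁺ = {E, G, M, P} — none reach the full schema.
{G, N, P}⁺: GNP→AEL adds A, E, L; L→EMP adds M; ALM→D adds D → {A, D, E, G, L, M, N, P}. Minimal: {N, P}⁺ = {N, P}; {G, P}⁺ = {G, P}; {G, N}⁺ = {G, N} — none reach the full schema.
{D, G, M, N}⁺: DGN→E adds E; EM→GP adds P; GNP→AEL adds A, L → {A, D, E, G, L, M, N, P}. Minimal: {G, M, N}⁺ = {G, M, N}; {D, M, N}⁺ = {D, M, N}; {D, G, N}⁺ = {D, E, G, N}; … — none reach the full schema.
Any other superkey contains one of these as a subset, so there are no further candidate keys.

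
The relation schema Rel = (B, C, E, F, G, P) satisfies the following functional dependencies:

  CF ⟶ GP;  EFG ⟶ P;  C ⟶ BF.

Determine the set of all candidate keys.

{C, E}

Attributes C, E never appear on any right-hand side, so every candidate key must contain {C, E}.
{C, E}⁺ = {B, C, E, F, G, P}, which is all of the schema, so {C, E} is the only candidate key.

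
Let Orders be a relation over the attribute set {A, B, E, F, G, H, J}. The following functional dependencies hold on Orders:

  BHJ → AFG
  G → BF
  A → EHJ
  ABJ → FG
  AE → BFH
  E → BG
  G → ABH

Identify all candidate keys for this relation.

{A}⁺: A→EHJ adds E, H, J; AE→BFH adds B, F; E→BG adds G → {A, B, E, F, G, H, J}.
{E}⁺: E→BG adds B, G; G→ABH adds A, H; G→BF adds F; A→EHJ adds J → {A, B, E, F, G, H, J}.
{G}⁺: G→BF adds B, F; G→ABH adds A, H; A→EHJ adds E, J → {A, B, E, F, G, H, J}.
{B, H, J}⁺: BHJ→AFG adds A, F, G; A→EHJ adds E → {A, B, E, F, G, H, J}. Minimal: {H, J}⁺ = {H, J}; {B, J}⁺ = {B, J}; {B, H}⁺ = {B, H} — none reach the full schema.
Any other superkey contains one of these as a subset, so there are no further candidate keys.

A; E; G; BHJ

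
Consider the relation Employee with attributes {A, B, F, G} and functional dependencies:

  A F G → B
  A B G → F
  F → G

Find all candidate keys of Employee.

(A, F), (A, B, G)

Attribute A never appears on the right-hand side of any dependency, so A must belong to every candidate key.
{A}⁺ = {A}, which is not all of the schema, so we must add further attributes.
{A, F}⁺: F→G adds G; AFG→B adds B → {A, B, F, G}.
{A, B, G}⁺: ABG→F adds F → {A, B, F, G}.
Any other superkey contains one of these as a subset, so there are no further candidate keys.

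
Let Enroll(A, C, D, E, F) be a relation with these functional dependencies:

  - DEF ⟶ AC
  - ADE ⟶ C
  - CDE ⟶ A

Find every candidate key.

{D, E, F}

{D, E, F}⁺: DEF→AC adds A, C → {A, C, D, E, F}. Minimal: {E, F}⁺ = {E, F}; {D, F}⁺ = {D, F}; {D, E}⁺ = {D, E} — none reach the full schema.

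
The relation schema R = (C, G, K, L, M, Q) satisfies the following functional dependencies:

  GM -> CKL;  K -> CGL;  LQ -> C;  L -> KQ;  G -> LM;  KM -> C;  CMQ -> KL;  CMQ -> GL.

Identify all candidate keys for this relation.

G, K, L, CMQ

{G}⁺: G→LM adds L, M; GM→CKL adds C, K; L→KQ adds Q → {C, G, K, L, M, Q}.
{K}⁺: K→CGL adds C, G, L; L→KQ adds Q; G→LM adds M → {C, G, K, L, M, Q}.
{L}⁺: L→KQ adds K, Q; K→CGL adds C, G; G→LM adds M → {C, G, K, L, M, Q}.
{C, M, Q}⁺: CMQ→KL adds K, L; CMQ→GL adds G → {C, G, K, L, M, Q}.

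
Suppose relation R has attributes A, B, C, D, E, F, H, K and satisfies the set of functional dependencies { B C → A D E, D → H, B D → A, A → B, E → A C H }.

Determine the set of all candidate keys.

Attributes F, K never appear on any right-hand side, so every candidate key must contain {F, K}.
{F, K}⁺ = {F, K}, which is not all of the schema, so we must add further attributes.
{E, F, K}⁺: E→ACH adds A, C, H; A→B adds B; BC→ADE adds D → {A, B, C, D, E, F, H, K}.
{A, C, F, K}⁺: A→B adds B; BC→ADE adds D, E; D→H adds H → {A, B, C, D, E, F, H, K}.
{B, C, F, K}⁺: BC→ADE adds A, D, E; D→H adds H → {A, B, C, D, E, F, H, K}.
Any other superkey contains one of these as a subset, so there are no further candidate keys.

(E, F, K), (A, C, F, K), (B, C, F, K)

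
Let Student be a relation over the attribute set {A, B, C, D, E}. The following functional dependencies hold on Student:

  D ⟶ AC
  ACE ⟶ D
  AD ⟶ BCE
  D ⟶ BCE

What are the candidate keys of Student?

{D}⁺: D→AC adds A, C; AD→BCE adds B, E → {A, B, C, D, E}.
{A, C, E}⁺: ACE→D adds D; AD→BCE adds B → {A, B, C, D, E}. Minimal: {C, E}⁺ = {C, E}; {A, E}⁺ = {A, E}; {A, C}⁺ = {A, C} — none reach the full schema.

{D}, {A, C, E}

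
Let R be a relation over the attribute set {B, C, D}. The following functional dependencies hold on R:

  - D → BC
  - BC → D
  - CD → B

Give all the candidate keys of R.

{D}⁺: D→BC adds B, C → {B, C, D}.
{B, C}⁺: BC→D adds D → {B, C, D}. Minimal: {C}⁺ = {C}; {B}⁺ = {B} — none reach the full schema.
Any other superkey contains one of these as a subset, so there are no further candidate keys.

{D}, {B, C}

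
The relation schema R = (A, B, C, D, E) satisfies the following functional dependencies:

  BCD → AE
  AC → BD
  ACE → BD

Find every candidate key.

Attribute C never appears on the right-hand side of any dependency, so C must belong to every candidate key.
{C}⁺ = {C}, which is not all of the schema, so we must add further attributes.
{A, C}⁺: AC→BD adds B, D; BCD→AE adds E → {A, B, C, D, E}.
{B, C, D}⁺: BCD→AE adds A, E → {A, B, C, D, E}.

AC; BCD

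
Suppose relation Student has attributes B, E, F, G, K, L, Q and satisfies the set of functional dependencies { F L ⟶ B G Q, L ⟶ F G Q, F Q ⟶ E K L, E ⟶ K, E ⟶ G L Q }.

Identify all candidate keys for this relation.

{E}⁺: E→K adds K; E→GLQ adds G, L, Q; L→FGQ adds F; FL→BGQ adds B → {B, E, F, G, K, L, Q}.
{L}⁺: L→FGQ adds F, G, Q; FQ→EKL adds E, K; FL→BGQ adds B → {B, E, F, G, K, L, Q}.
{F, Q}⁺: FQ→EKL adds E, K, L; E→GLQ adds G; FL→BGQ adds B → {B, E, F, G, K, L, Q}. Minimal: {Q}⁺ = {Q}; {F}⁺ = {F} — none reach the full schema.

{E}, {L}, {F, Q}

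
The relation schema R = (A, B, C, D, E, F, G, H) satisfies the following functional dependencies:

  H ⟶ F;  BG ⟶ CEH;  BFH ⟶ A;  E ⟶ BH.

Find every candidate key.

Attributes D, G never appear on any right-hand side, so every candidate key must contain {D, G}.
{D, G}⁺ = {D, G}, which is not all of the schema, so we must add further attributes.
{B, D, G}⁺: BG→CEH adds C, E, H; H→F adds F; BFH→A adds A → {A, B, C, D, E, F, G, H}. Minimal: {D, G}⁺ = {D, G}; {B, G}⁺ = {A, B, C, E, F, G, H}; {B, D}⁺ = {B, D} — none reach the full schema.
{D, E, G}⁺: E→BH adds B, H; H→F adds F; BG→CEH adds C; BFH→A adds A → {A, B, C, D, E, F, G, H}. Minimal: {E, G}⁺ = {A, B, C, E, F, G, H}; {D, G}⁺ = {D, G}; {D, E}⁺ = {A, B, D, E, F, H} — none reach the full schema.

BDG, DEG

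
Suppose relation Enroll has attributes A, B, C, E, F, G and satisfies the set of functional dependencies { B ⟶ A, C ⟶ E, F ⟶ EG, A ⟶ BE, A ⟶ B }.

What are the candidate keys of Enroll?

{A, C, F}⁺: C→E adds E; F→EG adds G; A→BE adds B → {A, B, C, E, F, G}.
{B, C, F}⁺: B→A adds A; C→E adds E; F→EG adds G → {A, B, C, E, F, G}.
Any other superkey contains one of these as a subset, so there are no further candidate keys.

ACF, BCF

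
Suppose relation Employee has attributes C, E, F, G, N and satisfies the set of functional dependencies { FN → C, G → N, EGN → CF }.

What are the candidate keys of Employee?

Attributes E, G never appear on any right-hand side, so every candidate key must contain {E, G}.
{E, G}⁺ = {C, E, F, G, N}, which is all of the schema, so {E, G} is the only candidate key.

{E, G}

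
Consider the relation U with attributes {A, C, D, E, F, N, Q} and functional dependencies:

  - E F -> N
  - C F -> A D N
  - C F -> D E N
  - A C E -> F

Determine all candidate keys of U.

{C, F, Q}, {A, C, E, Q}

Attributes C, Q never appear on any right-hand side, so every candidate key must contain {C, Q}.
{C, Q}⁺ = {C, Q}, which is not all of the schema, so we must add further attributes.
{C, F, Q}⁺: CF→ADN adds A, D, N; CF→DEN adds E → {A, C, D, E, F, N, Q}. Minimal: {F, Q}⁺ = {F, Q}; {C, Q}⁺ = {C, Q}; {C, F}⁺ = {A, C, D, E, F, N} — none reach the full schema.
{A, C, E, Q}⁺: ACE→F adds F; EF→N adds N; CF→ADN adds D → {A, C, D, E, F, N, Q}. Minimal: {C, E, Q}⁺ = {C, E, Q}; {A, E, Q}⁺ = {A, E, Q}; {A, C, Q}⁺ = {A, C, Q}; … — none reach the full schema.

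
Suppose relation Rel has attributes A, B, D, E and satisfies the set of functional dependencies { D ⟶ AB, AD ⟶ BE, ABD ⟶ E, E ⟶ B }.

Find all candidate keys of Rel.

D

Attribute D never appears on the right-hand side of any dependency, so D must belong to every candidate key.
{D}⁺ = {A, B, D, E}, which is all of the schema, so {D} is the only candidate key.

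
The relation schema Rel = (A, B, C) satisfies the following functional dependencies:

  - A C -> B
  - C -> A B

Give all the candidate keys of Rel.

{C}

Attribute C never appears on the right-hand side of any dependency, so C must belong to every candidate key.
{C}⁺ = {A, B, C}, which is all of the schema, so {C} is the only candidate key.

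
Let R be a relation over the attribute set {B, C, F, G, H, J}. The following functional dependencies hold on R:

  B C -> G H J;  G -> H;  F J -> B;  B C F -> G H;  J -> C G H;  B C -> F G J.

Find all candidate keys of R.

{B, C}⁺: BC→GHJ adds G, H, J; BC→FGJ adds F → {B, C, F, G, H, J}.
{B, J}⁺: J→CGH adds C, G, H; BC→FGJ adds F → {B, C, F, G, H, J}.
{F, J}⁺: FJ→B adds B; J→CGH adds C, G, H → {B, C, F, G, H, J}.
Any other superkey contains one of these as a subset, so there are no further candidate keys.

(B, C); (B, J); (F, J)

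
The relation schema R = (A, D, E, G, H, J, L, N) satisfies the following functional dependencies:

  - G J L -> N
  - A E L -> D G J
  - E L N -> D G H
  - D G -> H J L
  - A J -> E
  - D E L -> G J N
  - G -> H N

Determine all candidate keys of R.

Attribute A never appears on the right-hand side of any dependency, so A must belong to every candidate key.
{A}⁺ = {A}, which is not all of the schema, so we must add further attributes.
{A, D, G}⁺: DG→HJL adds H, J, L; AJ→E adds E; DEL→GJN adds N → {A, D, E, G, H, J, L, N}. Minimal: {D, G}⁺ = {D, G, H, J, L, N}; {A, G}⁺ = {A, G, H, N}; {A, D}⁺ = {A, D} — none reach the full schema.
{A, E, L}⁺: AEL→DGJ adds D, G, J; DG→HJL adds H; DEL→GJN adds N → {A, D, E, G, H, J, L, N}. Minimal: {E, L}⁺ = {E, L}; {A, L}⁺ = {A, L}; {A, E}⁺ = {A, E} — none reach the full schema.
{A, J, L}⁺: AJ→E adds E; AEL→DGJ adds D, G; DG→HJL adds H; DEL→GJN adds N → {A, D, E, G, H, J, L, N}. Minimal: {J, L}⁺ = {J, L}; {A, L}⁺ = {A, L}; {A, J}⁺ = {A, E, J} — none reach the full schema.
Any other superkey contains one of these as a subset, so there are no further candidate keys.

{A, D, G}, {A, E, L}, {A, J, L}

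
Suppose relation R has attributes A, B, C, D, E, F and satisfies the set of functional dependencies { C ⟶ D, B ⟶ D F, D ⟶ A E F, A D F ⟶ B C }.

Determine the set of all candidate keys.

{B}, {C}, {D}

{B}⁺: B→DF adds D, F; D→AEF adds A, E; ADF→BC adds C → {A, B, C, D, E, F}.
{C}⁺: C→D adds D; D→AEF adds A, E, F; ADF→BC adds B → {A, B, C, D, E, F}.
{D}⁺: D→AEF adds A, E, F; ADF→BC adds B, C → {A, B, C, D, E, F}.
Any other superkey contains one of these as a subset, so there are no further candidate keys.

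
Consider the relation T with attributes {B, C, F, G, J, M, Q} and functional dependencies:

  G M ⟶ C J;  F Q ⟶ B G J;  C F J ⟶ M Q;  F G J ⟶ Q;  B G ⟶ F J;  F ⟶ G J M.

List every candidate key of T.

{F}⁺: F→GJM adds G, J, M; GM→CJ adds C; CFJ→MQ adds Q; FQ→BGJ adds B → {B, C, F, G, J, M, Q}.
{B, G}⁺: BG→FJ adds F, J; F→GJM adds M; GM→CJ adds C; CFJ→MQ adds Q → {B, C, F, G, J, M, Q}.
Any other superkey contains one of these as a subset, so there are no further candidate keys.

{F}, {B, G}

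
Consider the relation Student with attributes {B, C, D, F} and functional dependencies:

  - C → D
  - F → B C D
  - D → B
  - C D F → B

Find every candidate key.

Attribute F never appears on the right-hand side of any dependency, so F must belong to every candidate key.
{F}⁺ = {B, C, D, F}, which is all of the schema, so {F} is the only candidate key.

F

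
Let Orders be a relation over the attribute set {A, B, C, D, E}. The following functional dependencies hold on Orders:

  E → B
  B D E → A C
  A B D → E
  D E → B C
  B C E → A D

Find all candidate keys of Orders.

{C, E}; {D, E}; {A, B, D}

{C, E}⁺: E→B adds B; BCE→AD adds A, D → {A, B, C, D, E}. Minimal: {E}⁺ = {B, E}; {C}⁺ = {C} — none reach the full schema.
{D, E}⁺: E→B adds B; BDE→AC adds A, C → {A, B, C, D, E}. Minimal: {E}⁺ = {B, E}; {D}⁺ = {D} — none reach the full schema.
{A, B, D}⁺: ABD→E adds E; DE→BC adds C → {A, B, C, D, E}. Minimal: {B, D}⁺ = {B, D}; {A, D}⁺ = {A, D}; {A, B}⁺ = {A, B} — none reach the full schema.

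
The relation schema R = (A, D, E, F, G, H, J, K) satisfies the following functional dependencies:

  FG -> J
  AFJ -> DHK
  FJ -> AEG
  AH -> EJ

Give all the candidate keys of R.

(F, G); (F, J); (A, F, H)

Attribute F never appears on the right-hand side of any dependency, so F must belong to every candidate key.
{F}⁺ = {F}, which is not all of the schema, so we must add further attributes.
{F, G}⁺: FG→J adds J; FJ→AEG adds A, E; AFJ→DHK adds D, H, K → {A, D, E, F, G, H, J, K}. Minimal: {G}⁺ = {G}; {F}⁺ = {F} — none reach the full schema.
{F, J}⁺: FJ→AEG adds A, E, G; AFJ→DHK adds D, H, K → {A, D, E, F, G, H, J, K}. Minimal: {J}⁺ = {J}; {F}⁺ = {F} — none reach the full schema.
{A, F, H}⁺: AH→EJ adds E, J; AFJ→DHK adds D, K; FJ→AEG adds G → {A, D, E, F, G, H, J, K}. Minimal: {F, H}⁺ = {F, H}; {A, H}⁺ = {A, E, H, J}; {A, F}⁺ = {A, F} — none reach the full schema.
Any other superkey contains one of these as a subset, so there are no further candidate keys.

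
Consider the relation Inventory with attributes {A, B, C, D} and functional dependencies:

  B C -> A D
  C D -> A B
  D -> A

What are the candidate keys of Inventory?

Attribute C never appears on the right-hand side of any dependency, so C must belong to every candidate key.
{C}⁺ = {C}, which is not all of the schema, so we must add further attributes.
{B, C}⁺: BC→AD adds A, D → {A, B, C, D}.
{C, D}⁺: CD→AB adds A, B → {A, B, C, D}.
Any other superkey contains one of these as a subset, so there are no further candidate keys.

BC, CD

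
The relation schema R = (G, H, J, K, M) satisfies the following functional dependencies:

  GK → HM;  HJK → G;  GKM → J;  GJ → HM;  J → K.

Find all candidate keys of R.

{G, J}⁺: GJ→HM adds H, M; J→K adds K → {G, H, J, K, M}. Minimal: {J}⁺ = {J, K}; {G}⁺ = {G} — none reach the full schema.
{G, K}⁺: GK→HM adds H, M; GKM→J adds J → {G, H, J, K, M}. Minimal: {K}⁺ = {K}; {G}⁺ = {G} — none reach the full schema.
{H, J}⁺: J→K adds K; HJK→G adds G; GJ→HM adds M → {G, H, J, K, M}. Minimal: {J}⁺ = {J, K}; {H}⁺ = {H} — none reach the full schema.

GJ, GK, HJ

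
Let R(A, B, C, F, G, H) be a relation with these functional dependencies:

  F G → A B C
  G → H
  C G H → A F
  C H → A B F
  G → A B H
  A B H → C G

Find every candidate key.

{G}⁺: G→H adds H; G→ABH adds A, B; ABH→CG adds C; CGH→AF adds F → {A, B, C, F, G, H}.
{C, H}⁺: CH→ABF adds A, B, F; ABH→CG adds G → {A, B, C, F, G, H}.
{A, B, H}⁺: ABH→CG adds C, G; CGH→AF adds F → {A, B, C, F, G, H}.

{G}, {C, H}, {A, B, H}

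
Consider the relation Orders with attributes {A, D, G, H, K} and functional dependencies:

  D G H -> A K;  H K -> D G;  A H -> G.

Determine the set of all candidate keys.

Attribute H never appears on the right-hand side of any dependency, so H must belong to every candidate key.
{H}⁺ = {H}, which is not all of the schema, so we must add further attributes.
{H, K}⁺: HK→DG adds D, G; DGH→AK adds A → {A, D, G, H, K}.
{A, D, H}⁺: AH→G adds G; DGH→AK adds K → {A, D, G, H, K}.
{D, G, H}⁺: DGH→AK adds A, K → {A, D, G, H, K}.

HK; ADH; DGH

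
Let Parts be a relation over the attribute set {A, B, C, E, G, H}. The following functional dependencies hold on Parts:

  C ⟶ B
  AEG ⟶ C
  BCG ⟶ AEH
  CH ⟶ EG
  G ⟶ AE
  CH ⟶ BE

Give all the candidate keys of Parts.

{G}⁺: G→AE adds A, E; AEG→C adds C; C→B adds B; BCG→AEH adds H → {A, B, C, E, G, H}.
{C, H}⁺: C→B adds B; CH→EG adds E, G; G→AE adds A → {A, B, C, E, G, H}. Minimal: {H}⁺ = {H}; {C}⁺ = {B, C} — none reach the full schema.
Any other superkey contains one of these as a subset, so there are no further candidate keys.

{G}; {C, H}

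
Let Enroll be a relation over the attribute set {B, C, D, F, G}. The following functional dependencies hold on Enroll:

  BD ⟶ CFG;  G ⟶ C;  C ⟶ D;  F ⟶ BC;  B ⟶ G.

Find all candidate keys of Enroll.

B, F

{B}⁺: B→G adds G; G→C adds C; C→D adds D; BD→CFG adds F → {B, C, D, F, G}.
{F}⁺: F→BC adds B, C; B→G adds G; C→D adds D → {B, C, D, F, G}.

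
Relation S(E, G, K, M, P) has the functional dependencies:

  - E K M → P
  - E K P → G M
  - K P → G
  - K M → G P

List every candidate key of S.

Attributes E, K never appear on any right-hand side, so every candidate key must contain {E, K}.
{E, K}⁺ = {E, K}, which is not all of the schema, so we must add further attributes.
{E, K, M}⁺: EKM→P adds P; EKP→GM adds G → {E, G, K, M, P}.
{E, K, P}⁺: EKP→GM adds G, M → {E, G, K, M, P}.

EKM, EKP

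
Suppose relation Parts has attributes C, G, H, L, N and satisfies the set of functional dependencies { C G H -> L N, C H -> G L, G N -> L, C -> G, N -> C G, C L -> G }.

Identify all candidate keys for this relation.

Attribute H never appears on the right-hand side of any dependency, so H must belong to every candidate key.
{H}⁺ = {H}, which is not all of the schema, so we must add further attributes.
{C, H}⁺: CH→GL adds G, L; CGH→LN adds N → {C, G, H, L, N}. Minimal: {H}⁺ = {H}; {C}⁺ = {C, G} — none reach the full schema.
{H, N}⁺: N→CG adds C, G; CGH→LN adds L → {C, G, H, L, N}. Minimal: {N}⁺ = {C, G, L, N}; {H}⁺ = {H} — none reach the full schema.
Any other superkey contains one of these as a subset, so there are no further candidate keys.

{C, H}; {H, N}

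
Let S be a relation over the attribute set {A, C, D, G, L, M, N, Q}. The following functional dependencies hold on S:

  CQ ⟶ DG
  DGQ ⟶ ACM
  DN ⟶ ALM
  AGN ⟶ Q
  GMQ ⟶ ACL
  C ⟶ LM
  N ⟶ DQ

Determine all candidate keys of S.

Attribute N never appears on the right-hand side of any dependency, so N must belong to every candidate key.
{N}⁺ = {A, D, L, M, N, Q}, which is not all of the schema, so we must add further attributes.
{C, N}⁺: C→LM adds L, M; N→DQ adds D, Q; CQ→DG adds G; DGQ→ACM adds A → {A, C, D, G, L, M, N, Q}. Minimal: {N}⁺ = {A, D, L, M, N, Q}; {C}⁺ = {C, L, M} — none reach the full schema.
{G, N}⁺: N→DQ adds D, Q; DGQ→ACM adds A, C, M; DN→ALM adds L → {A, C, D, G, L, M, N, Q}. Minimal: {N}⁺ = {A, D, L, M, N, Q}; {G}⁺ = {G} — none reach the full schema.

(C, N), (G, N)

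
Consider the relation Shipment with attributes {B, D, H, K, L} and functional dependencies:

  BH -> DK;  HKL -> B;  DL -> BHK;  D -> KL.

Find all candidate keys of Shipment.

D, BH, HKL

{D}⁺: D→KL adds K, L; DL→BHK adds B, H → {B, D, H, K, L}.
{B, H}⁺: BH→DK adds D, K; D→KL adds L → {B, D, H, K, L}. Minimal: {H}⁺ = {H}; {B}⁺ = {B} — none reach the full schema.
{H, K, L}⁺: HKL→B adds B; BH→DK adds D → {B, D, H, K, L}. Minimal: {K, L}⁺ = {K, L}; {H, L}⁺ = {H, L}; {H, K}⁺ = {H, K} — none reach the full schema.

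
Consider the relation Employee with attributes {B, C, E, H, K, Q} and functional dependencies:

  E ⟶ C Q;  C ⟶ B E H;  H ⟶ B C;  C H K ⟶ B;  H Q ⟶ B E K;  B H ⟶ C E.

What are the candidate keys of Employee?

{C}⁺: C→BEH adds B, E, H; E→CQ adds Q; HQ→BEK adds K → {B, C, E, H, K, Q}.
{E}⁺: E→CQ adds C, Q; C→BEH adds B, H; HQ→BEK adds K → {B, C, E, H, K, Q}.
{H}⁺: H→BC adds B, C; BH→CE adds E; E→CQ adds Q; HQ→BEK adds K → {B, C, E, H, K, Q}.
Any other superkey contains one of these as a subset, so there are no further candidate keys.

{C}, {E}, {H}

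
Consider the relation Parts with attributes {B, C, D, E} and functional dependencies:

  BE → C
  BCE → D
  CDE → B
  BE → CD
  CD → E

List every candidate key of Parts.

(B, E), (C, D)

{B, E}⁺: BE→C adds C; BCE→D adds D → {B, C, D, E}. Minimal: {E}⁺ = {E}; {B}⁺ = {B} — none reach the full schema.
{C, D}⁺: CD→E adds E; CDE→B adds B → {B, C, D, E}. Minimal: {D}⁺ = {D}; {C}⁺ = {C} — none reach the full schema.
Any other superkey contains one of these as a subset, so there are no further candidate keys.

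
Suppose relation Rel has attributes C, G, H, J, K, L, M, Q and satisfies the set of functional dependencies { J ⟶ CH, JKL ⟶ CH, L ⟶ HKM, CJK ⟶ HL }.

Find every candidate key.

{G, J, K, Q}, {G, J, L, Q}

Attributes G, J, Q never appear on any right-hand side, so every candidate key must contain {G, J, Q}.
{G, J, Q}⁺ = {C, G, H, J, Q}, which is not all of the schema, so we must add further attributes.
{G, J, K, Q}⁺: J→CH adds C, H; CJK→HL adds L; L→HKM adds M → {C, G, H, J, K, L, M, Q}.
{G, J, L, Q}⁺: J→CH adds C, H; L→HKM adds K, M → {C, G, H, J, K, L, M, Q}.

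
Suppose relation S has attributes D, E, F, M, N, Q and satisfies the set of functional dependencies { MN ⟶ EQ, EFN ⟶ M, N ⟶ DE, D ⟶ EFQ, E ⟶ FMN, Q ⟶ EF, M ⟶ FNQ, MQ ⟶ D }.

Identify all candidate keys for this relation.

{D}⁺: D→EFQ adds E, F, Q; E→FMN adds M, N → {D, E, F, M, N, Q}.
{E}⁺: E→FMN adds F, M, N; M→FNQ adds Q; MQ→D adds D → {D, E, F, M, N, Q}.
{M}⁺: M→FNQ adds F, N, Q; MQ→D adds D; MN→EQ adds E → {D, E, F, M, N, Q}.
{N}⁺: N→DE adds D, E; D→EFQ adds F, Q; E→FMN adds M → {D, E, F, M, N, Q}.
{Q}⁺: Q→EF adds E, F; E→FMN adds M, N; MQ→D adds D → {D, E, F, M, N, Q}.

(D), (E), (M), (N), (Q)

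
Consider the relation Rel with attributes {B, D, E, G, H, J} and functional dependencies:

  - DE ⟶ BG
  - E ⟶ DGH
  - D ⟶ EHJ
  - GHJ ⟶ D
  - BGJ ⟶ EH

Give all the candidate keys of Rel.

{D}⁺: D→EHJ adds E, H, J; DE→BG adds B, G → {B, D, E, G, H, J}.
{E}⁺: E→DGH adds D, G, H; D→EHJ adds J; DE→BG adds B → {B, D, E, G, H, J}.
{B, G, J}⁺: BGJ→EH adds E, H; E→DGH adds D → {B, D, E, G, H, J}. Minimal: {G, J}⁺ = {G, J}; {B, J}⁺ = {B, J}; {B, G}⁺ = {B, G} — none reach the full schema.
{G, H, J}⁺: GHJ→D adds D; D→EHJ adds E; DE→BG adds B → {B, D, E, G, H, J}. Minimal: {H, J}⁺ = {H, J}; {G, J}⁺ = {G, J}; {G, H}⁺ = {G, H} — none reach the full schema.
Any other superkey contains one of these as a subset, so there are no further candidate keys.

(D), (E), (B, G, J), (G, H, J)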